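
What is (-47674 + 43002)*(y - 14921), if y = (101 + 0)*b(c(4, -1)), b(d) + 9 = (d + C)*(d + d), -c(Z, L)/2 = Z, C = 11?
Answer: 96607616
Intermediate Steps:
c(Z, L) = -2*Z
b(d) = -9 + 2*d*(11 + d) (b(d) = -9 + (d + 11)*(d + d) = -9 + (11 + d)*(2*d) = -9 + 2*d*(11 + d))
y = -5757 (y = (101 + 0)*(-9 + 2*(-2*4)² + 22*(-2*4)) = 101*(-9 + 2*(-8)² + 22*(-8)) = 101*(-9 + 2*64 - 176) = 101*(-9 + 128 - 176) = 101*(-57) = -5757)
(-47674 + 43002)*(y - 14921) = (-47674 + 43002)*(-5757 - 14921) = -4672*(-20678) = 96607616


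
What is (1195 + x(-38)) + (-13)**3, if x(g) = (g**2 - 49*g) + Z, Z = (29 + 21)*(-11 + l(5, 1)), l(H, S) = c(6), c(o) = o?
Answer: 2054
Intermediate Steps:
l(H, S) = 6
Z = -250 (Z = (29 + 21)*(-11 + 6) = 50*(-5) = -250)
x(g) = -250 + g**2 - 49*g (x(g) = (g**2 - 49*g) - 250 = -250 + g**2 - 49*g)
(1195 + x(-38)) + (-13)**3 = (1195 + (-250 + (-38)**2 - 49*(-38))) + (-13)**3 = (1195 + (-250 + 1444 + 1862)) - 2197 = (1195 + 3056) - 2197 = 4251 - 2197 = 2054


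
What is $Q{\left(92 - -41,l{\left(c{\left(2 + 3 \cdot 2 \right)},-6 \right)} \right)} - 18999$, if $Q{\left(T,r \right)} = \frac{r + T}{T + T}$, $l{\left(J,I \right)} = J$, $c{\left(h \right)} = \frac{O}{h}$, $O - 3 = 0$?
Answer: $- \frac{40428805}{2128} \approx -18999.0$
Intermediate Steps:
$O = 3$ ($O = 3 + 0 = 3$)
$c{\left(h \right)} = \frac{3}{h}$
$Q{\left(T,r \right)} = \frac{T + r}{2 T}$
$Q{\left(92 - -41,l{\left(c{\left(2 + 3 \cdot 2 \right)},-6 \right)} \right)} - 18999 = \frac{\left(92 - -41\right) + \frac{3}{2 + 3 \cdot 2}}{2 \left(92 - -41\right)} - 18999 = \frac{\left(92 + 41\right) + \frac{3}{2 + 6}}{2 \left(92 + 41\right)} - 18999 = \frac{133 + \frac{3}{8}}{2 \cdot 133} - 18999 = \frac{1}{2} \cdot \frac{1}{133} \left(133 + 3 \cdot \frac{1}{8}\right) - 18999 = \frac{1}{2} \cdot \frac{1}{133} \left(133 + \frac{3}{8}\right) - 18999 = \frac{1}{2} \cdot \frac{1}{133} \cdot \frac{1067}{8} - 18999 = \frac{1067}{2128} - 18999 = - \frac{40428805}{2128}$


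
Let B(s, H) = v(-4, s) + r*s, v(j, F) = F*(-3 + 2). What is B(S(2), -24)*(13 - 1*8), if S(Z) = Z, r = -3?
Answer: -40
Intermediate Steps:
v(j, F) = -F (v(j, F) = F*(-1) = -F)
B(s, H) = -4*s (B(s, H) = -s - 3*s = -4*s)
B(S(2), -24)*(13 - 1*8) = (-4*2)*(13 - 1*8) = -8*(13 - 8) = -8*5 = -40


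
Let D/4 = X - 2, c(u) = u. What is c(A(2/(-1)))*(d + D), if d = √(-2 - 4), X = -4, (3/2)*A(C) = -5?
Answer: 80 - 10*I*√6/3 ≈ 80.0 - 8.165*I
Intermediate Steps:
A(C) = -10/3 (A(C) = (⅔)*(-5) = -10/3)
d = I*√6 (d = √(-6) = I*√6 ≈ 2.4495*I)
D = -24 (D = 4*(-4 - 2) = 4*(-6) = -24)
c(A(2/(-1)))*(d + D) = -10*(I*√6 - 24)/3 = -10*(-24 + I*√6)/3 = 80 - 10*I*√6/3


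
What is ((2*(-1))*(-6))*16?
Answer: 192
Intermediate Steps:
((2*(-1))*(-6))*16 = -2*(-6)*16 = 12*16 = 192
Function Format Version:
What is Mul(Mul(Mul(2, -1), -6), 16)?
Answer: 192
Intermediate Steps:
Mul(Mul(Mul(2, -1), -6), 16) = Mul(Mul(-2, -6), 16) = Mul(12, 16) = 192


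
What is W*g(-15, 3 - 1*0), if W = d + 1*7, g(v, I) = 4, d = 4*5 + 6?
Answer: 132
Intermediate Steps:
d = 26 (d = 20 + 6 = 26)
W = 33 (W = 26 + 1*7 = 26 + 7 = 33)
W*g(-15, 3 - 1*0) = 33*4 = 132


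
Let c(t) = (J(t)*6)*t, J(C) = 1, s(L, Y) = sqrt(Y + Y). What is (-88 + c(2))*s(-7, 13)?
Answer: -76*sqrt(26) ≈ -387.53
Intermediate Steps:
s(L, Y) = sqrt(2)*sqrt(Y) (s(L, Y) = sqrt(2*Y) = sqrt(2)*sqrt(Y))
c(t) = 6*t (c(t) = (1*6)*t = 6*t)
(-88 + c(2))*s(-7, 13) = (-88 + 6*2)*(sqrt(2)*sqrt(13)) = (-88 + 12)*sqrt(26) = -76*sqrt(26)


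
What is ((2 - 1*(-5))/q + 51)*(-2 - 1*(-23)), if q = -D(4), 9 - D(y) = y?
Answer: 5208/5 ≈ 1041.6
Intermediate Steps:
D(y) = 9 - y
q = -5 (q = -(9 - 1*4) = -(9 - 4) = -1*5 = -5)
((2 - 1*(-5))/q + 51)*(-2 - 1*(-23)) = ((2 - 1*(-5))/(-5) + 51)*(-2 - 1*(-23)) = ((2 + 5)*(-⅕) + 51)*(-2 + 23) = (7*(-⅕) + 51)*21 = (-7/5 + 51)*21 = (248/5)*21 = 5208/5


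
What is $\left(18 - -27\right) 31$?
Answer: $1395$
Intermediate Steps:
$\left(18 - -27\right) 31 = \left(18 + 27\right) 31 = 45 \cdot 31 = 1395$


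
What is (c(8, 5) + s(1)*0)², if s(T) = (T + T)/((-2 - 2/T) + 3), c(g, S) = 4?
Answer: 16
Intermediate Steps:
s(T) = 2*T/(1 - 2/T) (s(T) = (2*T)/(1 - 2/T) = 2*T/(1 - 2/T))
(c(8, 5) + s(1)*0)² = (4 + (2*1²/(-2 + 1))*0)² = (4 + (2*1/(-1))*0)² = (4 + (2*1*(-1))*0)² = (4 - 2*0)² = (4 + 0)² = 4² = 16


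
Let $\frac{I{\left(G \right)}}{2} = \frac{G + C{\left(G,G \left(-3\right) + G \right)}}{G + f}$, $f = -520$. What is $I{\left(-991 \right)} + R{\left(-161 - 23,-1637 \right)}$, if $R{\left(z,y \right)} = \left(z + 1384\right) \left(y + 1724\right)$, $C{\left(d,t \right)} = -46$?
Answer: $\frac{157750474}{1511} \approx 1.044 \cdot 10^{5}$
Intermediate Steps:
$I{\left(G \right)} = \frac{2 \left(-46 + G\right)}{-520 + G}$ ($I{\left(G \right)} = 2 \frac{G - 46}{G - 520} = 2 \frac{-46 + G}{-520 + G} = \frac{2 \left(-46 + G\right)}{-520 + G}$)
$R{\left(z,y \right)} = \left(1384 + z\right) \left(1724 + y\right)$
$I{\left(-991 \right)} + R{\left(-161 - 23,-1637 \right)} = \frac{2 \left(-46 - 991\right)}{-520 - 991} + \left(2386016 + 1384 \left(-1637\right) + 1724 \left(-161 - 23\right) - 1637 \left(-161 - 23\right)\right) = 2 \frac{1}{-1511} \left(-1037\right) + \left(2386016 - 2265608 + 1724 \left(-161 - 23\right) - 1637 \left(-161 - 23\right)\right) = 2 \left(- \frac{1}{1511}\right) \left(-1037\right) + \left(2386016 - 2265608 + 1724 \left(-184\right) - -301208\right) = \frac{2074}{1511} + \left(2386016 - 2265608 - 317216 + 301208\right) = \frac{2074}{1511} + 104400 = \frac{157750474}{1511}$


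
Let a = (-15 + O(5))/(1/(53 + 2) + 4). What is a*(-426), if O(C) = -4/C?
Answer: 370194/221 ≈ 1675.1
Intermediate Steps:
a = -869/221 (a = (-15 - 4/5)/(1/(53 + 2) + 4) = (-15 - 4*⅕)/(1/55 + 4) = (-15 - ⅘)/(1/55 + 4) = -79/(5*221/55) = -79/5*55/221 = -869/221 ≈ -3.9321)
a*(-426) = -869/221*(-426) = 370194/221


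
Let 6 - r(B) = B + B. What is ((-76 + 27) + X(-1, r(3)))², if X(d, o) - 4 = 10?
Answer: 1225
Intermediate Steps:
r(B) = 6 - 2*B (r(B) = 6 - (B + B) = 6 - 2*B)
X(d, o) = 14 (X(d, o) = 4 + 10 = 14)
((-76 + 27) + X(-1, r(3)))² = ((-76 + 27) + 14)² = (-49 + 14)² = (-35)² = 1225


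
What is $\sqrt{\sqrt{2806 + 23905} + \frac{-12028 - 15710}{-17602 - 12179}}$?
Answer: $\frac{\sqrt{10198338 + 10949481 \sqrt{26711}}}{3309} \approx 12.821$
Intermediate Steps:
$\sqrt{\sqrt{2806 + 23905} + \frac{-12028 - 15710}{-17602 - 12179}} = \sqrt{\sqrt{26711} - \frac{27738}{-29781}} = \sqrt{\sqrt{26711} - - \frac{3082}{3309}} = \sqrt{\sqrt{26711} + \frac{3082}{3309}} = \sqrt{\frac{3082}{3309} + \sqrt{26711}}$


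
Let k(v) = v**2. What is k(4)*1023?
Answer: 16368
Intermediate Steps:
k(4)*1023 = 4**2*1023 = 16*1023 = 16368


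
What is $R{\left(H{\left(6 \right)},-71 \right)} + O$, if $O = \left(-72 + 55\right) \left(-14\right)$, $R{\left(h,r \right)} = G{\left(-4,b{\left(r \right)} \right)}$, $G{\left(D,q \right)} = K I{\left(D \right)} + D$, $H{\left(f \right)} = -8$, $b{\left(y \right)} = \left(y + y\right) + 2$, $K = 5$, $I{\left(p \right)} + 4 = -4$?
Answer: $194$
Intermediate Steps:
$I{\left(p \right)} = -8$ ($I{\left(p \right)} = -4 - 4 = -8$)
$b{\left(y \right)} = 2 + 2 y$ ($b{\left(y \right)} = 2 y + 2 = 2 + 2 y$)
$G{\left(D,q \right)} = -40 + D$ ($G{\left(D,q \right)} = 5 \left(-8\right) + D = -40 + D$)
$R{\left(h,r \right)} = -44$ ($R{\left(h,r \right)} = -40 - 4 = -44$)
$O = 238$ ($O = \left(-17\right) \left(-14\right) = 238$)
$R{\left(H{\left(6 \right)},-71 \right)} + O = -44 + 238 = 194$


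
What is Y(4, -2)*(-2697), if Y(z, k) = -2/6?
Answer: 899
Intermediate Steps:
Y(z, k) = -⅓ (Y(z, k) = -2*⅙ = -⅓)
Y(4, -2)*(-2697) = -⅓*(-2697) = 899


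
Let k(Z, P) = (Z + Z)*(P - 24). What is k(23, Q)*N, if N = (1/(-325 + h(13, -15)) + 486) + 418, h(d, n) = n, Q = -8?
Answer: -113108112/85 ≈ -1.3307e+6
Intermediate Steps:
N = 307359/340 (N = (1/(-325 - 15) + 486) + 418 = (1/(-340) + 486) + 418 = (-1/340 + 486) + 418 = 165239/340 + 418 = 307359/340 ≈ 904.00)
k(Z, P) = 2*Z*(-24 + P) (k(Z, P) = (2*Z)*(-24 + P) = 2*Z*(-24 + P))
k(23, Q)*N = (2*23*(-24 - 8))*(307359/340) = (2*23*(-32))*(307359/340) = -1472*307359/340 = -113108112/85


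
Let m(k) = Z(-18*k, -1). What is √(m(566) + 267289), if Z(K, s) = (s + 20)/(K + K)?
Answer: √3082594845070/3396 ≈ 517.00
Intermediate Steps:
Z(K, s) = (20 + s)/(2*K) (Z(K, s) = (20 + s)/((2*K)) = (20 + s)*(1/(2*K)) = (20 + s)/(2*K))
m(k) = -19/(36*k) (m(k) = (20 - 1)/(2*((-18*k))) = (½)*(-1/(18*k))*19 = -19/(36*k))
√(m(566) + 267289) = √(-19/36/566 + 267289) = √(-19/36*1/566 + 267289) = √(-19/20376 + 267289) = √(5446280645/20376) = √3082594845070/3396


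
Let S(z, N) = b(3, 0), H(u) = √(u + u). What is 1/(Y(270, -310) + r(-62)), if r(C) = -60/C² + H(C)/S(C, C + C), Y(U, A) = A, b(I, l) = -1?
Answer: -286305925/88873822229 + 1847042*I*√31/88873822229 ≈ -0.0032215 + 0.00011571*I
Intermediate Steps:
H(u) = √2*√u (H(u) = √(2*u) = √2*√u)
S(z, N) = -1
r(C) = -60/C² - √2*√C (r(C) = -60/C² + (√2*√C)/(-1) = -60/C² + (√2*√C)*(-1) = -60/C² - √2*√C)
1/(Y(270, -310) + r(-62)) = 1/(-310 + (-60 - √2*(-62)^(5/2))/(-62)²) = 1/(-310 + (-60 - √2*3844*I*√62)/3844) = 1/(-310 + (-60 - 7688*I*√31)/3844) = 1/(-310 + (-15/961 - 2*I*√31)) = 1/(-297925/961 - 2*I*√31)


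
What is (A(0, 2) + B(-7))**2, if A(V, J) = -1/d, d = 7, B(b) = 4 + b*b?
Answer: 136900/49 ≈ 2793.9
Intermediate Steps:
B(b) = 4 + b**2
A(V, J) = -1/7
(A(0, 2) + B(-7))**2 = (-1/7 + (4 + (-7)**2))**2 = (-1/7 + (4 + 49))**2 = (-1/7 + 53)**2 = (370/7)**2 = 136900/49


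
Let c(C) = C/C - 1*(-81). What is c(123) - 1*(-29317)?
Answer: 29399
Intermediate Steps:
c(C) = 82 (c(C) = 1 + 81 = 82)
c(123) - 1*(-29317) = 82 - 1*(-29317) = 82 + 29317 = 29399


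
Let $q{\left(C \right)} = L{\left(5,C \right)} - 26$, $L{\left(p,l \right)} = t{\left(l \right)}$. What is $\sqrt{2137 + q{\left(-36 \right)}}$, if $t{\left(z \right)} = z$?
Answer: $5 \sqrt{83} \approx 45.552$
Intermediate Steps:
$L{\left(p,l \right)} = l$
$q{\left(C \right)} = -26 + C$ ($q{\left(C \right)} = C - 26 = -26 + C$)
$\sqrt{2137 + q{\left(-36 \right)}} = \sqrt{2137 - 62} = \sqrt{2075} = 5 \sqrt{83}$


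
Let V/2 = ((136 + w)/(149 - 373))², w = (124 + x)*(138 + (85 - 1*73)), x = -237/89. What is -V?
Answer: -665818464529/49680512 ≈ -13402.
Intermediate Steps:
x = -237/89 (x = -237*1/89 = -237/89 ≈ -2.6629)
w = 1619850/89 (w = (124 - 237/89)*(138 + (85 - 1*73)) = 10799*(138 + (85 - 73))/89 = 10799*(138 + 12)/89 = (10799/89)*150 = 1619850/89 ≈ 18201.)
V = 665818464529/49680512 (V = 2*((136 + 1619850/89)/(149 - 373))² = 2*((1631954/89)/(-224))² = 2*((1631954/89)*(-1/224))² = 2*(-815977/9968)² = 2*(665818464529/99361024) = 665818464529/49680512 ≈ 13402.)
-V = -1*665818464529/49680512 = -665818464529/49680512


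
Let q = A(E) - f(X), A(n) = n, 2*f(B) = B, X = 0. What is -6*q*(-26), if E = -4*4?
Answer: -2496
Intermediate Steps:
f(B) = B/2
E = -16
q = -16 (q = -16 - 0/2 = -16 - 1*0 = -16 + 0 = -16)
-6*q*(-26) = -6*(-16)*(-26) = 96*(-26) = -2496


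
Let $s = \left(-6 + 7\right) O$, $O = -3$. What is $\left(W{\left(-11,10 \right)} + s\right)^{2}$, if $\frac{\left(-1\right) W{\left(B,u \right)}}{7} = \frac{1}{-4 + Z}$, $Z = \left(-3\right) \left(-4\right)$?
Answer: $\frac{961}{64} \approx 15.016$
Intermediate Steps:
$Z = 12$
$W{\left(B,u \right)} = - \frac{7}{8}$ ($W{\left(B,u \right)} = - \frac{7}{-4 + 12} = - \frac{7}{8}$)
$s = -3$ ($s = \left(-6 + 7\right) \left(-3\right) = 1 \left(-3\right) = -3$)
$\left(W{\left(-11,10 \right)} + s\right)^{2} = \left(- \frac{7}{8} - 3\right)^{2} = \left(- \frac{31}{8}\right)^{2} = \frac{961}{64}$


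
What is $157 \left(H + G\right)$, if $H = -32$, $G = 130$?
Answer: $15386$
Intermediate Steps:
$157 \left(H + G\right) = 157 \left(-32 + 130\right) = 157 \cdot 98 = 15386$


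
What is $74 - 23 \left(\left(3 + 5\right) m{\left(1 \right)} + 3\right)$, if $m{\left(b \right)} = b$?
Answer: $-179$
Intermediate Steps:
$74 - 23 \left(\left(3 + 5\right) m{\left(1 \right)} + 3\right) = 74 - 23 \left(\left(3 + 5\right) 1 + 3\right) = 74 - 23 \left(8 \cdot 1 + 3\right) = 74 - 23 \left(8 + 3\right) = 74 - 253 = -179$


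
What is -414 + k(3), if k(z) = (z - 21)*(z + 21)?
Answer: -846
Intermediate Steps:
k(z) = (-21 + z)*(21 + z)
-414 + k(3) = -414 + (-441 + 3²) = -414 + (-441 + 9) = -414 - 432 = -846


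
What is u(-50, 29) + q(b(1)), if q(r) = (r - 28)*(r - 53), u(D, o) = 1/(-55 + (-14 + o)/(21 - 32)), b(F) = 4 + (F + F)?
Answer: 641069/620 ≈ 1034.0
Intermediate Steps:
b(F) = 4 + 2*F
u(D, o) = 1/(-591/11 - o/11) (u(D, o) = 1/(-55 + (-14 + o)/(-11)) = 1/(-55 + (-14 + o)*(-1/11)) = 1/(-55 + (14/11 - o/11)) = 1/(-591/11 - o/11))
q(r) = (-53 + r)*(-28 + r) (q(r) = (-28 + r)*(-53 + r) = (-53 + r)*(-28 + r))
u(-50, 29) + q(b(1)) = -11/(591 + 29) + (1484 + (4 + 2*1)² - 81*(4 + 2*1)) = -11/620 + (1484 + (4 + 2)² - 81*(4 + 2)) = -11*1/620 + (1484 + 6² - 81*6) = -11/620 + (1484 + 36 - 486) = -11/620 + 1034 = 641069/620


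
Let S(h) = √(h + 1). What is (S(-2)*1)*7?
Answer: 7*I ≈ 7.0*I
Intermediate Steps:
S(h) = √(1 + h)
(S(-2)*1)*7 = (√(1 - 2)*1)*7 = (√(-1)*1)*7 = (I*1)*7 = I*7 = 7*I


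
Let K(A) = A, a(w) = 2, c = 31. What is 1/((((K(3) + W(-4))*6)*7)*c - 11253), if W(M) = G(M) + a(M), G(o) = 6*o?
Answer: -1/35991 ≈ -2.7785e-5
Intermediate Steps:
W(M) = 2 + 6*M (W(M) = 6*M + 2 = 2 + 6*M)
1/((((K(3) + W(-4))*6)*7)*c - 11253) = 1/((((3 + (2 + 6*(-4)))*6)*7)*31 - 11253) = 1/((((3 + (2 - 24))*6)*7)*31 - 11253) = 1/((((3 - 22)*6)*7)*31 - 11253) = 1/((-19*6*7)*31 - 11253) = 1/(-114*7*31 - 11253) = 1/(-798*31 - 11253) = 1/(-24738 - 11253) = 1/(-35991) = -1/35991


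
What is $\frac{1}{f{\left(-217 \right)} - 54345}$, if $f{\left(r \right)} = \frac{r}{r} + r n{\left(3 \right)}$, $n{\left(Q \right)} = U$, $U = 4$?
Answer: $- \frac{1}{55212} \approx -1.8112 \cdot 10^{-5}$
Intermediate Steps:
$n{\left(Q \right)} = 4$
$f{\left(r \right)} = 1 + 4 r$ ($f{\left(r \right)} = \frac{r}{r} + r 4 = 1 + 4 r$)
$\frac{1}{f{\left(-217 \right)} - 54345} = \frac{1}{\left(1 + 4 \left(-217\right)\right) - 54345} = \frac{1}{\left(1 - 868\right) - 54345} = \frac{1}{-867 - 54345} = \frac{1}{-55212} = - \frac{1}{55212}$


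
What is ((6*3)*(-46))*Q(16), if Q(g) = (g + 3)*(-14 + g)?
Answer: -31464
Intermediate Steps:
Q(g) = (-14 + g)*(3 + g) (Q(g) = (3 + g)*(-14 + g) = (-14 + g)*(3 + g))
((6*3)*(-46))*Q(16) = ((6*3)*(-46))*(-42 + 16² - 11*16) = (18*(-46))*(-42 + 256 - 176) = -828*38 = -31464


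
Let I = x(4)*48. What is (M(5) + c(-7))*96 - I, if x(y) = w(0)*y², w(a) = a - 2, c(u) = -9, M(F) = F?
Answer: 1152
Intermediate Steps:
w(a) = -2 + a
x(y) = -2*y² (x(y) = (-2 + 0)*y² = -2*y²)
I = -1536 (I = -2*4²*48 = -2*16*48 = -32*48 = -1536)
(M(5) + c(-7))*96 - I = (5 - 9)*96 - 1*(-1536) = -4*96 + 1536 = -384 + 1536 = 1152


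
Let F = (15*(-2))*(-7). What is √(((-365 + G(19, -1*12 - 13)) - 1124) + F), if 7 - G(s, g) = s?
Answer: I*√1291 ≈ 35.93*I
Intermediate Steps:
G(s, g) = 7 - s
F = 210 (F = -30*(-7) = 210)
√(((-365 + G(19, -1*12 - 13)) - 1124) + F) = √(((-365 + (7 - 1*19)) - 1124) + 210) = √(((-365 + (7 - 19)) - 1124) + 210) = √(((-365 - 12) - 1124) + 210) = √((-377 - 1124) + 210) = √(-1501 + 210) = √(-1291) = I*√1291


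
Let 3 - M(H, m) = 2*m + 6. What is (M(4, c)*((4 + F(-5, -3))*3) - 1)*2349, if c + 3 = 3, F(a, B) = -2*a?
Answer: -298323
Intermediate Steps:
c = 0 (c = -3 + 3 = 0)
M(H, m) = -3 - 2*m (M(H, m) = 3 - (2*m + 6) = 3 - (6 + 2*m) = 3 + (-6 - 2*m) = -3 - 2*m)
(M(4, c)*((4 + F(-5, -3))*3) - 1)*2349 = ((-3 - 2*0)*((4 - 2*(-5))*3) - 1)*2349 = ((-3 + 0)*((4 + 10)*3) - 1)*2349 = (-42*3 - 1)*2349 = (-3*42 - 1)*2349 = (-126 - 1)*2349 = -127*2349 = -298323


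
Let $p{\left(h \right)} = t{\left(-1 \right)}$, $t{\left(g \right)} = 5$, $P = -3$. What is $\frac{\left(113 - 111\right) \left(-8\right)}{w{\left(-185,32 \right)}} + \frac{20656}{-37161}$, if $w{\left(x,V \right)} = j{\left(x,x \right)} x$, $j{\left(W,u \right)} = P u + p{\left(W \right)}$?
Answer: $- \frac{133710439}{240617475} \approx -0.5557$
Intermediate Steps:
$p{\left(h \right)} = 5$
$j{\left(W,u \right)} = 5 - 3 u$ ($j{\left(W,u \right)} = - 3 u + 5 = 5 - 3 u$)
$w{\left(x,V \right)} = x \left(5 - 3 x\right)$ ($w{\left(x,V \right)} = \left(5 - 3 x\right) x = x \left(5 - 3 x\right)$)
$\frac{\left(113 - 111\right) \left(-8\right)}{w{\left(-185,32 \right)}} + \frac{20656}{-37161} = \frac{\left(113 - 111\right) \left(-8\right)}{\left(-185\right) \left(5 - -555\right)} + \frac{20656}{-37161} = \frac{2 \left(-8\right)}{\left(-185\right) \left(5 + 555\right)} + 20656 \left(- \frac{1}{37161}\right) = - \frac{16}{\left(-185\right) 560} - \frac{20656}{37161} = - \frac{16}{-103600} - \frac{20656}{37161} = \left(-16\right) \left(- \frac{1}{103600}\right) - \frac{20656}{37161} = \frac{1}{6475} - \frac{20656}{37161} = - \frac{133710439}{240617475}$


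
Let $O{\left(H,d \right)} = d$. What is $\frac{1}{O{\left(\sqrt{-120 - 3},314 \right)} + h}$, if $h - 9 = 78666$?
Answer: $\frac{1}{78989} \approx 1.266 \cdot 10^{-5}$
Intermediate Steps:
$h = 78675$ ($h = 9 + 78666 = 78675$)
$\frac{1}{O{\left(\sqrt{-120 - 3},314 \right)} + h} = \frac{1}{314 + 78675} = \frac{1}{78989}$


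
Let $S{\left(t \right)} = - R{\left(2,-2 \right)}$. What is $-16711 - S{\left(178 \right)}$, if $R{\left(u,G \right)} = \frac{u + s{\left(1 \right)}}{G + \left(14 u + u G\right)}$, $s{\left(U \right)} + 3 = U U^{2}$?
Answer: $-16711$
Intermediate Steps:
$s{\left(U \right)} = -3 + U^{3}$ ($s{\left(U \right)} = -3 + U U^{2} = -3 + U^{3}$)
$R{\left(u,G \right)} = \frac{-2 + u}{G + 14 u + G u}$ ($R{\left(u,G \right)} = \frac{u - \left(3 - 1^{3}\right)}{G + \left(14 u + u G\right)} = \frac{u + \left(-3 + 1\right)}{G + \left(14 u + G u\right)} = \frac{u - 2}{G + 14 u + G u} = \frac{-2 + u}{G + 14 u + G u}$)
$S{\left(t \right)} = 0$ ($S{\left(t \right)} = - \frac{-2 + 2}{-2 + 14 \cdot 2 - 4} = - \frac{0}{-2 + 28 - 4} = - \frac{0}{22} = \left(-1\right) 0 = 0$)
$-16711 - S{\left(178 \right)} = -16711 - 0 = -16711 + 0 = -16711$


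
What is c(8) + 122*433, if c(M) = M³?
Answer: 53338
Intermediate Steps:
c(8) + 122*433 = 8³ + 122*433 = 512 + 52826 = 53338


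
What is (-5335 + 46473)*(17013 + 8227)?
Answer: 1038323120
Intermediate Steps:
(-5335 + 46473)*(17013 + 8227) = 41138*25240 = 1038323120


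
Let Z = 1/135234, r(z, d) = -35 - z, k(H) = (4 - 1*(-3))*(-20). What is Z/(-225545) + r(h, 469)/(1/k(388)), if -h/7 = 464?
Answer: -13720118395044601/30501352530 ≈ -4.4982e+5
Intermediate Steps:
k(H) = -140 (k(H) = (4 + 3)*(-20) = 7*(-20) = -140)
h = -3248 (h = -7*464 = -3248)
Z = 1/135234 ≈ 7.3946e-6
Z/(-225545) + r(h, 469)/(1/k(388)) = (1/135234)/(-225545) + (-35 - 1*(-3248))/(1/(-140)) = (1/135234)*(-1/225545) + (-35 + 3248)/(-1/140) = -1/30501352530 + 3213*(-140) = -1/30501352530 - 449820 = -13720118395044601/30501352530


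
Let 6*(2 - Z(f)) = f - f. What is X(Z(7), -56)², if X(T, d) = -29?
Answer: 841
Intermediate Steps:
Z(f) = 2 (Z(f) = 2 - (f - f)/6 = 2 - ⅙*0 = 2 + 0 = 2)
X(Z(7), -56)² = (-29)² = 841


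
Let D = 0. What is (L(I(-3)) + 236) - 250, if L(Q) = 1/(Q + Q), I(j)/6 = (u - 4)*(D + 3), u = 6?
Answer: -1007/72 ≈ -13.986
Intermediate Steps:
I(j) = 36 (I(j) = 6*((6 - 4)*(0 + 3)) = 6*(2*3) = 6*6 = 36)
L(Q) = 1/(2*Q)
(L(I(-3)) + 236) - 250 = ((1/2)/36 + 236) - 250 = ((1/2)*(1/36) + 236) - 250 = (1/72 + 236) - 250 = 16993/72 - 250 = -1007/72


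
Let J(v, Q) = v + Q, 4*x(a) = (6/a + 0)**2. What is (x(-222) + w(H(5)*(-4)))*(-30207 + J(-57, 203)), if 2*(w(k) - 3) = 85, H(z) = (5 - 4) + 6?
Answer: -7489968699/5476 ≈ -1.3678e+6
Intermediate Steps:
H(z) = 7 (H(z) = 1 + 6 = 7)
x(a) = 9/a**2 (x(a) = (6/a + 0)**2/4 = (6/a)**2/4 = (36/a**2)/4 = 9/a**2)
J(v, Q) = Q + v
w(k) = 91/2 (w(k) = 3 + (1/2)*85 = 3 + 85/2 = 91/2)
(x(-222) + w(H(5)*(-4)))*(-30207 + J(-57, 203)) = (9/(-222)**2 + 91/2)*(-30207 + (203 - 57)) = (9*(1/49284) + 91/2)*(-30207 + 146) = (1/5476 + 91/2)*(-30061) = (249159/5476)*(-30061) = -7489968699/5476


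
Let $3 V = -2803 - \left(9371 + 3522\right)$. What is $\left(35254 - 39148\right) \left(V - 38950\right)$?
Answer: $172044708$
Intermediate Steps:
$V = -5232$ ($V = \frac{-2803 - \left(9371 + 3522\right)}{3} = \frac{-2803 - 12893}{3} = \frac{1}{3} \left(-15696\right) = -5232$)
$\left(35254 - 39148\right) \left(V - 38950\right) = \left(35254 - 39148\right) \left(-5232 - 38950\right) = \left(-3894\right) \left(-44182\right) = 172044708$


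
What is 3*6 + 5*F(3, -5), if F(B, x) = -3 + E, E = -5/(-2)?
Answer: 31/2 ≈ 15.500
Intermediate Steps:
E = 5/2 (E = -5*(-½) = 5/2 ≈ 2.5000)
F(B, x) = -½ (F(B, x) = -3 + 5/2 = -½)
3*6 + 5*F(3, -5) = 3*6 + 5*(-½) = 18 - 5/2 = 31/2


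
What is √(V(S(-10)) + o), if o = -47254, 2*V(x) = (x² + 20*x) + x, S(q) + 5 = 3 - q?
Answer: 7*I*√962 ≈ 217.11*I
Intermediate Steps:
S(q) = -2 - q (S(q) = -5 + (3 - q) = -2 - q)
V(x) = x²/2 + 21*x/2 (V(x) = ((x² + 20*x) + x)/2 = (x² + 21*x)/2 = x²/2 + 21*x/2)
√(V(S(-10)) + o) = √((-2 - 1*(-10))*(21 + (-2 - 1*(-10)))/2 - 47254) = √((-2 + 10)*(21 + (-2 + 10))/2 - 47254) = √((½)*8*(21 + 8) - 47254) = √((½)*8*29 - 47254) = √(116 - 47254) = √(-47138) = 7*I*√962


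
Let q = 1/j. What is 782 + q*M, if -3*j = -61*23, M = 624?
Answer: 1099018/1403 ≈ 783.33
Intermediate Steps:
j = 1403/3 (j = -(-61)*23/3 = -⅓*(-1403) = 1403/3 ≈ 467.67)
q = 3/1403 (q = 1/(1403/3) = 3/1403 ≈ 0.0021383)
782 + q*M = 782 + (3/1403)*624 = 782 + 1872/1403 = 1099018/1403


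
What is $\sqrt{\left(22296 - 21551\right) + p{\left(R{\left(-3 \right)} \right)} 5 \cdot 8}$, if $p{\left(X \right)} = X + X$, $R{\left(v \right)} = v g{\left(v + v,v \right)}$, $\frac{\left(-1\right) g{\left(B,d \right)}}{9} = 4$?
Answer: $\sqrt{9385} \approx 96.876$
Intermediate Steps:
$g{\left(B,d \right)} = -36$ ($g{\left(B,d \right)} = \left(-9\right) 4 = -36$)
$R{\left(v \right)} = - 36 v$ ($R{\left(v \right)} = v \left(-36\right) = - 36 v$)
$p{\left(X \right)} = 2 X$
$\sqrt{\left(22296 - 21551\right) + p{\left(R{\left(-3 \right)} \right)} 5 \cdot 8} = \sqrt{\left(22296 - 21551\right) + 2 \left(\left(-36\right) \left(-3\right)\right) 5 \cdot 8} = \sqrt{745 + 2 \cdot 108 \cdot 5 \cdot 8} = \sqrt{745 + 216 \cdot 5 \cdot 8} = \sqrt{745 + 1080 \cdot 8} = \sqrt{745 + 8640} = \sqrt{9385}$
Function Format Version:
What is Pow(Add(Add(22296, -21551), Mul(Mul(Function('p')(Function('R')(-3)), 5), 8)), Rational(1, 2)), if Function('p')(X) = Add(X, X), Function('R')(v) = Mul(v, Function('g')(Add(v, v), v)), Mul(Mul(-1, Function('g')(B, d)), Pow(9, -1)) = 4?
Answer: Pow(9385, Rational(1, 2)) ≈ 96.876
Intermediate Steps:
Function('g')(B, d) = -36 (Function('g')(B, d) = Mul(-9, 4) = -36)
Function('R')(v) = Mul(-36, v) (Function('R')(v) = Mul(v, -36) = Mul(-36, v))
Function('p')(X) = Mul(2, X)
Pow(Add(Add(22296, -21551), Mul(Mul(Function('p')(Function('R')(-3)), 5), 8)), Rational(1, 2)) = Pow(Add(Add(22296, -21551), Mul(Mul(Mul(2, Mul(-36, -3)), 5), 8)), Rational(1, 2)) = Pow(Add(745, Mul(Mul(Mul(2, 108), 5), 8)), Rational(1, 2)) = Pow(Add(745, Mul(Mul(216, 5), 8)), Rational(1, 2)) = Pow(Add(745, Mul(1080, 8)), Rational(1, 2)) = Pow(Add(745, 8640), Rational(1, 2)) = Pow(9385, Rational(1, 2))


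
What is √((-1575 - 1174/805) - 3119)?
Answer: 2*I*√760693605/805 ≈ 68.523*I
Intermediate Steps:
√((-1575 - 1174/805) - 3119) = √(-1269049/805 - 3119) = √(-3779844/805) = 2*I*√760693605/805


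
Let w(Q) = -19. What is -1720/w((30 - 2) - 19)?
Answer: 1720/19 ≈ 90.526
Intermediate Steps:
-1720/w((30 - 2) - 19) = -1720/(-19) = -1720*(-1/19) = 1720/19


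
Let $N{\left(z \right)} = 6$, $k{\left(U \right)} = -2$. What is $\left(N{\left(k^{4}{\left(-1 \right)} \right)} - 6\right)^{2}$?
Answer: $0$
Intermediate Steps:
$\left(N{\left(k^{4}{\left(-1 \right)} \right)} - 6\right)^{2} = \left(6 - 6\right)^{2} = 0^{2} = 0$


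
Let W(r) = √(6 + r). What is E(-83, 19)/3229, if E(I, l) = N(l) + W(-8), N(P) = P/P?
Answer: 1/3229 + I*√2/3229 ≈ 0.00030969 + 0.00043797*I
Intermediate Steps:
N(P) = 1
E(I, l) = 1 + I*√2 (E(I, l) = 1 + √(6 - 8) = 1 + √(-2) = 1 + I*√2)
E(-83, 19)/3229 = (1 + I*√2)/3229 = (1 + I*√2)*(1/3229) = 1/3229 + I*√2/3229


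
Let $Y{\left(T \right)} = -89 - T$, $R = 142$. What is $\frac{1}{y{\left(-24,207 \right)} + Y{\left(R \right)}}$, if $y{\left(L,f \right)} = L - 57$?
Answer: $- \frac{1}{312} \approx -0.0032051$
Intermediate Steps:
$y{\left(L,f \right)} = -57 + L$ ($y{\left(L,f \right)} = L - 57 = -57 + L$)
$\frac{1}{y{\left(-24,207 \right)} + Y{\left(R \right)}} = \frac{1}{\left(-57 - 24\right) - 231} = \frac{1}{-81 - 231} = \frac{1}{-312} = - \frac{1}{312}$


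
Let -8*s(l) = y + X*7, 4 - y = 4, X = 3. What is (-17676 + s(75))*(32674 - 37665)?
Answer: 705872139/8 ≈ 8.8234e+7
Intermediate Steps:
y = 0 (y = 4 - 1*4 = 4 - 4 = 0)
s(l) = -21/8 (s(l) = -(0 + 3*7)/8 = -(0 + 21)/8 = -⅛*21 = -21/8)
(-17676 + s(75))*(32674 - 37665) = (-17676 - 21/8)*(32674 - 37665) = -141429/8*(-4991) = 705872139/8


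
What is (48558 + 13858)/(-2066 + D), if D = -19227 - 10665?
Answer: -31208/15979 ≈ -1.9531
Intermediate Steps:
D = -29892
(48558 + 13858)/(-2066 + D) = (48558 + 13858)/(-2066 - 29892) = 62416/(-31958) = 62416*(-1/31958) = -31208/15979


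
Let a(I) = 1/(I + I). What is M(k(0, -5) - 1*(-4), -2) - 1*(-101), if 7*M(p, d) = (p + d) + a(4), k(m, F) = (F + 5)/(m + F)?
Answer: 5673/56 ≈ 101.30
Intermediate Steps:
k(m, F) = (5 + F)/(F + m)
a(I) = 1/(2*I)
M(p, d) = 1/56 + d/7 + p/7 (M(p, d) = ((p + d) + (½)/4)/7 = ((d + p) + (½)*(¼))/7 = ((d + p) + ⅛)/7 = (⅛ + d + p)/7 = 1/56 + d/7 + p/7)
M(k(0, -5) - 1*(-4), -2) - 1*(-101) = (1/56 + (⅐)*(-2) + ((5 - 5)/(-5 + 0) - 1*(-4))/7) - 1*(-101) = (1/56 - 2/7 + (0/(-5) + 4)/7) + 101 = (1/56 - 2/7 + (-⅕*0 + 4)/7) + 101 = (1/56 - 2/7 + (0 + 4)/7) + 101 = (1/56 - 2/7 + (⅐)*4) + 101 = (1/56 - 2/7 + 4/7) + 101 = 17/56 + 101 = 5673/56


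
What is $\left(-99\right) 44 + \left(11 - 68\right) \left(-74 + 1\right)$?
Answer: $-195$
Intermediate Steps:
$\left(-99\right) 44 + \left(11 - 68\right) \left(-74 + 1\right) = -4356 - -4161 = -4356 + 4161 = -195$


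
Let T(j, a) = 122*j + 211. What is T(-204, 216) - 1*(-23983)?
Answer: -694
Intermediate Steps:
T(j, a) = 211 + 122*j
T(-204, 216) - 1*(-23983) = (211 + 122*(-204)) - 1*(-23983) = (211 - 24888) + 23983 = -24677 + 23983 = -694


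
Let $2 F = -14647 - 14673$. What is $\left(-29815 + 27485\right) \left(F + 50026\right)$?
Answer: $-82402780$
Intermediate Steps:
$F = -14660$ ($F = \frac{-14647 - 14673}{2} = \frac{1}{2} \left(-29320\right) = -14660$)
$\left(-29815 + 27485\right) \left(F + 50026\right) = \left(-29815 + 27485\right) \left(-14660 + 50026\right) = \left(-2330\right) 35366 = -82402780$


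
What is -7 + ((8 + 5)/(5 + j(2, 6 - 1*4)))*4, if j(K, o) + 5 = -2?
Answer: -33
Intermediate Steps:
j(K, o) = -7 (j(K, o) = -5 - 2 = -7)
-7 + ((8 + 5)/(5 + j(2, 6 - 1*4)))*4 = -7 + ((8 + 5)/(5 - 7))*4 = -7 + (13/(-2))*4 = -7 + (13*(-1/2))*4 = -7 - 13/2*4 = -7 - 26 = -33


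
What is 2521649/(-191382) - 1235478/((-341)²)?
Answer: -529668117965/22254090342 ≈ -23.801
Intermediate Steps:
2521649/(-191382) - 1235478/((-341)²) = 2521649*(-1/191382) - 1235478/116281 = -2521649/191382 - 1235478*1/116281 = -2521649/191382 - 1235478/116281 = -529668117965/22254090342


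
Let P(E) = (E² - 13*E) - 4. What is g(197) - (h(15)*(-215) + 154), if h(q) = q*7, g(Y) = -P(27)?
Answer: 22047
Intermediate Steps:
P(E) = -4 + E² - 13*E
g(Y) = -374 (g(Y) = -(-4 + 27² - 13*27) = -(-4 + 729 - 351) = -1*374 = -374)
h(q) = 7*q
g(197) - (h(15)*(-215) + 154) = -374 - ((7*15)*(-215) + 154) = -374 - (105*(-215) + 154) = -374 - (-22575 + 154) = -374 - 1*(-22421) = -374 + 22421 = 22047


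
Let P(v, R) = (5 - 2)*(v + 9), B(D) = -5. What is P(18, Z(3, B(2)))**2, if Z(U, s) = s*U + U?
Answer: 6561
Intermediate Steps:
Z(U, s) = U + U*s (Z(U, s) = U*s + U = U + U*s)
P(v, R) = 27 + 3*v (P(v, R) = 3*(9 + v) = 27 + 3*v)
P(18, Z(3, B(2)))**2 = (27 + 3*18)**2 = (27 + 54)**2 = 81**2 = 6561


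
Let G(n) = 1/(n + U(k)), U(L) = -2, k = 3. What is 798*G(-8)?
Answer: -399/5 ≈ -79.800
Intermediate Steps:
G(n) = 1/(-2 + n) (G(n) = 1/(n - 2) = 1/(-2 + n))
798*G(-8) = 798/(-2 - 8) = 798/(-10) = 798*(-⅒) = -399/5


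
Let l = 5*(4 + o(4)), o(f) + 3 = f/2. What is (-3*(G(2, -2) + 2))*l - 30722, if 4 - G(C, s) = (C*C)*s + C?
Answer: -31262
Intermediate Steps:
o(f) = -3 + f/2
G(C, s) = 4 - C - s*C² (G(C, s) = 4 - ((C*C)*s + C) = 4 - (C²*s + C) = 4 - (s*C² + C) = 4 - (C + s*C²) = 4 + (-C - s*C²) = 4 - C - s*C²)
l = 15 (l = 5*(4 + (-3 + (½)*4)) = 5*(4 + (-3 + 2)) = 5*(4 - 1) = 5*3 = 15)
(-3*(G(2, -2) + 2))*l - 30722 = -3*((4 - 1*2 - 1*(-2)*2²) + 2)*15 - 30722 = -3*((4 - 2 - 1*(-2)*4) + 2)*15 - 30722 = -3*((4 - 2 + 8) + 2)*15 - 30722 = -3*(10 + 2)*15 - 30722 = -3*12*15 - 30722 = -36*15 - 30722 = -540 - 30722 = -31262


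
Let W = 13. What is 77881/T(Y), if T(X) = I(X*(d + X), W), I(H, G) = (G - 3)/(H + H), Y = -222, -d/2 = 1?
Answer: 3872866368/5 ≈ 7.7457e+8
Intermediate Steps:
d = -2 (d = -2*1 = -2)
I(H, G) = (-3 + G)/(2*H) (I(H, G) = (-3 + G)/((2*H)) = (-3 + G)*(1/(2*H)) = (-3 + G)/(2*H))
T(X) = 5/(X*(-2 + X)) (T(X) = (-3 + 13)/(2*((X*(-2 + X)))) = (1/2)*(1/(X*(-2 + X)))*10 = 5/(X*(-2 + X)))
77881/T(Y) = 77881/((5/(-222*(-2 - 222)))) = 77881/((5*(-1/222)/(-224))) = 77881/((5*(-1/222)*(-1/224))) = 77881/(5/49728) = 77881*(49728/5) = 3872866368/5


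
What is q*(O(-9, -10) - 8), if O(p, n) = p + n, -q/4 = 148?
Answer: 15984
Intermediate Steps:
q = -592 (q = -4*148 = -592)
O(p, n) = n + p
q*(O(-9, -10) - 8) = -592*((-10 - 9) - 8) = -592*(-19 - 8) = -592*(-27) = 15984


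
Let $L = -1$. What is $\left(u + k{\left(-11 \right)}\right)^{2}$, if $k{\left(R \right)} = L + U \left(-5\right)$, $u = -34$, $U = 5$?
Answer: $3600$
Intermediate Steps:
$k{\left(R \right)} = -26$ ($k{\left(R \right)} = -1 + 5 \left(-5\right) = -1 - 25 = -26$)
$\left(u + k{\left(-11 \right)}\right)^{2} = \left(-34 - 26\right)^{2} = \left(-60\right)^{2} = 3600$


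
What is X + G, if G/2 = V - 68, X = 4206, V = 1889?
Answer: 7848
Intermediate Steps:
G = 3642 (G = 2*(1889 - 68) = 2*1821 = 3642)
X + G = 4206 + 3642 = 7848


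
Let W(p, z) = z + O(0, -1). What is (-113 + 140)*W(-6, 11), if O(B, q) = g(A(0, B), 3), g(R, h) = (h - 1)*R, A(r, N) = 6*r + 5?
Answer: 567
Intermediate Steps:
A(r, N) = 5 + 6*r
g(R, h) = R*(-1 + h) (g(R, h) = (-1 + h)*R = R*(-1 + h))
O(B, q) = 10 (O(B, q) = (5 + 6*0)*(-1 + 3) = (5 + 0)*2 = 5*2 = 10)
W(p, z) = 10 + z (W(p, z) = z + 10 = 10 + z)
(-113 + 140)*W(-6, 11) = (-113 + 140)*(10 + 11) = 27*21 = 567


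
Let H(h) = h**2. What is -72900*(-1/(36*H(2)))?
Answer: 2025/4 ≈ 506.25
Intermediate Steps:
-72900*(-1/(36*H(2))) = -72900/((-36*2**2)) = -72900/((-36*4)) = -72900/(-144) = -72900*(-1/144) = 2025/4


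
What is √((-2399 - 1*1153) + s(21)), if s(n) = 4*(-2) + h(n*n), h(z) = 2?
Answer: I*√3558 ≈ 59.649*I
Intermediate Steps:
s(n) = -6 (s(n) = 4*(-2) + 2 = -8 + 2 = -6)
√((-2399 - 1*1153) + s(21)) = √((-2399 - 1*1153) - 6) = √((-2399 - 1153) - 6) = √(-3552 - 6) = √(-3558) = I*√3558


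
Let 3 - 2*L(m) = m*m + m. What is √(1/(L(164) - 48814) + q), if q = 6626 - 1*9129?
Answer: I*√38912512359545/124685 ≈ 50.03*I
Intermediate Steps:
q = -2503 (q = 6626 - 9129 = -2503)
L(m) = 3/2 - m/2 - m²/2 (L(m) = 3/2 - (m*m + m)/2 = 3/2 - (m² + m)/2 = 3/2 - (m + m²)/2 = 3/2 + (-m/2 - m²/2) = 3/2 - m/2 - m²/2)
√(1/(L(164) - 48814) + q) = √(1/((3/2 - ½*164 - ½*164²) - 48814) - 2503) = √(1/((3/2 - 82 - ½*26896) - 48814) - 2503) = √(1/((3/2 - 82 - 13448) - 48814) - 2503) = √(1/(-27057/2 - 48814) - 2503) = √(1/(-124685/2) - 2503) = √(-2/124685 - 2503) = √(-312086557/124685) = I*√38912512359545/124685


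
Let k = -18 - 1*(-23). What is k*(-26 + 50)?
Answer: 120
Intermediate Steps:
k = 5 (k = -18 + 23 = 5)
k*(-26 + 50) = 5*(-26 + 50) = 5*24 = 120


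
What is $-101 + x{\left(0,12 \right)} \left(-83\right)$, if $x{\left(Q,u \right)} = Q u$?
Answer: $-101$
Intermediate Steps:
$-101 + x{\left(0,12 \right)} \left(-83\right) = -101 + 0 \cdot 12 \left(-83\right) = -101 + 0 \left(-83\right) = -101 + 0 = -101$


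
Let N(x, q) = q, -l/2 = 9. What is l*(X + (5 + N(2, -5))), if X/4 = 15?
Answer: -1080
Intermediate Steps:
l = -18 (l = -2*9 = -18)
X = 60 (X = 4*15 = 60)
l*(X + (5 + N(2, -5))) = -18*(60 + (5 - 5)) = -18*(60 + 0) = -18*60 = -1080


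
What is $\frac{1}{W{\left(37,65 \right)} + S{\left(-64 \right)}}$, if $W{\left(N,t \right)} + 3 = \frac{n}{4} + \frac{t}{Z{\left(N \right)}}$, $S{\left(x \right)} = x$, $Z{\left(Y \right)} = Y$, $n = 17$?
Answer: $- \frac{148}{9027} \approx -0.016395$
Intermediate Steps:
$W{\left(N,t \right)} = \frac{5}{4} + \frac{t}{N}$ ($W{\left(N,t \right)} = -3 + \left(\frac{17}{4} + \frac{t}{N}\right) = \frac{5}{4} + \frac{t}{N}$)
$\frac{1}{W{\left(37,65 \right)} + S{\left(-64 \right)}} = \frac{1}{\left(\frac{5}{4} + \frac{65}{37}\right) - 64} = \frac{1}{\frac{445}{148} - 64} = \frac{1}{- \frac{9027}{148}} = - \frac{148}{9027}$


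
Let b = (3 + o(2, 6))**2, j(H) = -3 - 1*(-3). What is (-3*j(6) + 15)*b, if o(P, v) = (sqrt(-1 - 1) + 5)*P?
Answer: 2415 + 780*I*sqrt(2) ≈ 2415.0 + 1103.1*I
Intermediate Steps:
j(H) = 0 (j(H) = -3 + 3 = 0)
o(P, v) = P*(5 + I*sqrt(2)) (o(P, v) = (sqrt(-2) + 5)*P = (I*sqrt(2) + 5)*P = (5 + I*sqrt(2))*P = P*(5 + I*sqrt(2)))
b = (13 + 2*I*sqrt(2))**2 (b = (3 + 2*(5 + I*sqrt(2)))**2 = (3 + (10 + 2*I*sqrt(2)))**2 = (13 + 2*I*sqrt(2))**2 ≈ 161.0 + 73.539*I)
(-3*j(6) + 15)*b = (-3*0 + 15)*(161 + 52*I*sqrt(2)) = (0 + 15)*(161 + 52*I*sqrt(2)) = 15*(161 + 52*I*sqrt(2)) = 2415 + 780*I*sqrt(2)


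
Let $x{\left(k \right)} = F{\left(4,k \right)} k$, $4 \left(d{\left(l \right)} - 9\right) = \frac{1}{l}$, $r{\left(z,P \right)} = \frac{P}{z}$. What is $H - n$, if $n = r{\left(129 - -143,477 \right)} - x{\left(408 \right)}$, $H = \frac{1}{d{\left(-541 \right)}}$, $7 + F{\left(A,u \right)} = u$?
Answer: $\frac{866655596633}{5297200} \approx 1.6361 \cdot 10^{5}$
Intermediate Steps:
$F{\left(A,u \right)} = -7 + u$
$d{\left(l \right)} = 9 + \frac{1}{4 l}$
$x{\left(k \right)} = k \left(-7 + k\right)$ ($x{\left(k \right)} = \left(-7 + k\right) k = k \left(-7 + k\right)$)
$H = \frac{2164}{19475}$ ($H = \frac{1}{9 + \frac{1}{4 \left(-541\right)}} = \frac{1}{9 + \frac{1}{4} \left(- \frac{1}{541}\right)} = \frac{1}{9 - \frac{1}{2164}} = \frac{1}{\frac{19475}{2164}} = \frac{2164}{19475} \approx 0.11112$)
$n = - \frac{44500899}{272}$ ($n = \frac{477}{129 - -143} - 408 \left(-7 + 408\right) = \frac{477}{129 + 143} - 408 \cdot 401 = \frac{477}{272} - 163608 = - \frac{44500899}{272} \approx -1.6361 \cdot 10^{5}$)
$H - n = \frac{2164}{19475} - - \frac{44500899}{272} = \frac{2164}{19475} + \frac{44500899}{272} = \frac{866655596633}{5297200}$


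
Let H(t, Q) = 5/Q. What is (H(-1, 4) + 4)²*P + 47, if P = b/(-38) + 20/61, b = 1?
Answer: 2051395/37088 ≈ 55.312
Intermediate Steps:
P = 699/2318 (P = 1/(-38) + 20/61 = 1*(-1/38) + 20*(1/61) = -1/38 + 20/61 = 699/2318 ≈ 0.30155)
(H(-1, 4) + 4)²*P + 47 = (5/4 + 4)²*(699/2318) + 47 = (21/4)²*(699/2318) + 47 = (441/16)*(699/2318) + 47 = 308259/37088 + 47 = 2051395/37088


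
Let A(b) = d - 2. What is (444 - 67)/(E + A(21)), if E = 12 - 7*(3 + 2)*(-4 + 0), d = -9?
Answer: 377/141 ≈ 2.6738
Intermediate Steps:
A(b) = -11 (A(b) = -9 - 2 = -11)
E = 152 (E = 12 - 35*(-4) = 12 - 7*(-20) = 12 + 140 = 152)
(444 - 67)/(E + A(21)) = (444 - 67)/(152 - 11) = 377/141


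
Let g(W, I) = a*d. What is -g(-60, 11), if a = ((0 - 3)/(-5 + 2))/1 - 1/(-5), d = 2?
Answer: -12/5 ≈ -2.4000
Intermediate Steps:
a = 6/5 (a = -3/(-3)*1 - 1*(-⅕) = -3*(-⅓)*1 + ⅕ = 1*1 + ⅕ = 1 + ⅕ = 6/5 ≈ 1.2000)
g(W, I) = 12/5 (g(W, I) = (6/5)*2 = 12/5)
-g(-60, 11) = -1*12/5 = -12/5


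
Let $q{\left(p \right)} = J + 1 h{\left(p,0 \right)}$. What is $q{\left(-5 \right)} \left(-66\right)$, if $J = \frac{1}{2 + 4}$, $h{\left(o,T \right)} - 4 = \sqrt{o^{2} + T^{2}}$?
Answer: $-605$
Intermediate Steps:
$h{\left(o,T \right)} = 4 + \sqrt{T^{2} + o^{2}}$ ($h{\left(o,T \right)} = 4 + \sqrt{o^{2} + T^{2}} = 4 + \sqrt{T^{2} + o^{2}}$)
$J = \frac{1}{6} \approx 0.16667$
$q{\left(p \right)} = \frac{25}{6} + \sqrt{p^{2}}$ ($q{\left(p \right)} = \frac{1}{6} + 1 \left(4 + \sqrt{0^{2} + p^{2}}\right) = \frac{1}{6} + 1 \left(4 + \sqrt{0 + p^{2}}\right) = \frac{1}{6} + 1 \left(4 + \sqrt{p^{2}}\right) = \frac{1}{6} + \left(4 + \sqrt{p^{2}}\right) = \frac{25}{6} + \sqrt{p^{2}}$)
$q{\left(-5 \right)} \left(-66\right) = \left(\frac{25}{6} + \sqrt{\left(-5\right)^{2}}\right) \left(-66\right) = \left(\frac{25}{6} + \sqrt{25}\right) \left(-66\right) = \left(\frac{25}{6} + 5\right) \left(-66\right) = \frac{55}{6} \left(-66\right) = -605$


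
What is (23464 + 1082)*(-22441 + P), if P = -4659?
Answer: -665196600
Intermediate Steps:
(23464 + 1082)*(-22441 + P) = (23464 + 1082)*(-22441 - 4659) = 24546*(-27100) = -665196600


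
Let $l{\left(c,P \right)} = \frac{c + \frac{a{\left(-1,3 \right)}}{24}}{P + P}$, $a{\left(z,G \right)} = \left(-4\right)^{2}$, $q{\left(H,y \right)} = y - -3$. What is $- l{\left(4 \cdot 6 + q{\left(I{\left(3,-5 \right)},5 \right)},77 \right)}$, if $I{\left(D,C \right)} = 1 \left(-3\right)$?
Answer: $- \frac{7}{33} \approx -0.21212$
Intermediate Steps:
$I{\left(D,C \right)} = -3$
$q{\left(H,y \right)} = 3 + y$ ($q{\left(H,y \right)} = y + 3 = 3 + y$)
$a{\left(z,G \right)} = 16$
$l{\left(c,P \right)} = \frac{\frac{2}{3} + c}{2 P}$ ($l{\left(c,P \right)} = \frac{c + \frac{16}{24}}{P + P} = \frac{c + 16 \cdot \frac{1}{24}}{2 P} = \left(c + \frac{2}{3}\right) \frac{1}{2 P} = \left(\frac{2}{3} + c\right) \frac{1}{2 P} = \frac{\frac{2}{3} + c}{2 P}$)
$- l{\left(4 \cdot 6 + q{\left(I{\left(3,-5 \right)},5 \right)},77 \right)} = - \frac{2 + 3 \left(4 \cdot 6 + \left(3 + 5\right)\right)}{6 \cdot 77} = - \frac{2 + 3 \left(24 + 8\right)}{6 \cdot 77} = - \frac{2 + 3 \cdot 32}{6 \cdot 77} = - \frac{2 + 96}{6 \cdot 77} = - \frac{98}{6 \cdot 77} = \left(-1\right) \frac{7}{33} = - \frac{7}{33}$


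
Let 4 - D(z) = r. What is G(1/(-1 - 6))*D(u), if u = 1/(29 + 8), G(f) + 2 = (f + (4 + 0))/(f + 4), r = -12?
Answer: -16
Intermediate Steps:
G(f) = -1 (G(f) = -2 + (f + (4 + 0))/(f + 4) = -2 + (f + 4)/(4 + f) = -2 + (4 + f)/(4 + f) = -2 + 1 = -1)
u = 1/37 ≈ 0.027027
D(z) = 16 (D(z) = 4 - 1*(-12) = 4 + 12 = 16)
G(1/(-1 - 6))*D(u) = -1*16 = -16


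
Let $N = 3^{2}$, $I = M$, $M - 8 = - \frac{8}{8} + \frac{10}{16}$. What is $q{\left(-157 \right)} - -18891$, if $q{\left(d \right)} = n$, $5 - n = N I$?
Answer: $\frac{150619}{8} \approx 18827.0$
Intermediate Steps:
$M = \frac{61}{8}$ ($M = 8 + \left(- \frac{8}{8} + \frac{10}{16}\right) = 8 + \left(\left(-8\right) \frac{1}{8} + 10 \cdot \frac{1}{16}\right) = 8 + \left(-1 + \frac{5}{8}\right) = 8 - \frac{3}{8} = \frac{61}{8} \approx 7.625$)
$I = \frac{61}{8} \approx 7.625$
$N = 9$
$n = - \frac{509}{8}$ ($n = 5 - 9 \cdot \frac{61}{8} = 5 - \frac{549}{8} = - \frac{509}{8} \approx -63.625$)
$q{\left(d \right)} = - \frac{509}{8}$
$q{\left(-157 \right)} - -18891 = - \frac{509}{8} - -18891 = - \frac{509}{8} + 18891 = \frac{150619}{8}$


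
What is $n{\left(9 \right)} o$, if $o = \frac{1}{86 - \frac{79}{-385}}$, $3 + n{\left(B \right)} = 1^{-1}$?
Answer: $- \frac{770}{33189} \approx -0.0232$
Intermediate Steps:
$n{\left(B \right)} = -2$ ($n{\left(B \right)} = -3 + 1^{-1} = -3 + 1 = -2$)
$o = \frac{385}{33189}$ ($o = \frac{1}{86 - - \frac{79}{385}} = \frac{1}{86 + \frac{79}{385}} = \frac{1}{\frac{33189}{385}} = \frac{385}{33189} \approx 0.0116$)
$n{\left(9 \right)} o = \left(-2\right) \frac{385}{33189} = - \frac{770}{33189}$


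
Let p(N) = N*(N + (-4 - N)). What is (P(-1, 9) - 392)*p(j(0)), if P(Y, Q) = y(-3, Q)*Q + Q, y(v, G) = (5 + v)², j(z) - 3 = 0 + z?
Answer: 4164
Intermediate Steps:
j(z) = 3 + z (j(z) = 3 + (0 + z) = 3 + z)
p(N) = -4*N (p(N) = N*(-4) = -4*N)
P(Y, Q) = 5*Q (P(Y, Q) = (5 - 3)²*Q + Q = 2²*Q + Q = 4*Q + Q = 5*Q)
(P(-1, 9) - 392)*p(j(0)) = (5*9 - 392)*(-4*(3 + 0)) = (45 - 392)*(-4*3) = -347*(-12) = 4164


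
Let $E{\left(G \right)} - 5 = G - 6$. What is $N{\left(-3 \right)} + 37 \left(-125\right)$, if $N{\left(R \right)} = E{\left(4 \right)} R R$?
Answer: $-4598$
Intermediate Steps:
$E{\left(G \right)} = -1 + G$ ($E{\left(G \right)} = 5 + \left(G - 6\right) = 5 + \left(-6 + G\right) = -1 + G$)
$N{\left(R \right)} = 3 R^{2}$ ($N{\left(R \right)} = \left(-1 + 4\right) R R = 3 R R = 3 R^{2}$)
$N{\left(-3 \right)} + 37 \left(-125\right) = 3 \left(-3\right)^{2} + 37 \left(-125\right) = 3 \cdot 9 - 4625 = 27 - 4625 = -4598$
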